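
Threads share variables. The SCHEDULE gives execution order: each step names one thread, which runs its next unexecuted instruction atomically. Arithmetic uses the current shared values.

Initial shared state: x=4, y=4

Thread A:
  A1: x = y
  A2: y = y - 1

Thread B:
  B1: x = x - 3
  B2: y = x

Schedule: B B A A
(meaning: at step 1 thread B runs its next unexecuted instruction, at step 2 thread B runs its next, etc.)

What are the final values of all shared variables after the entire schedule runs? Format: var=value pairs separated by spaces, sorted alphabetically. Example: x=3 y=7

Answer: x=1 y=0

Derivation:
Step 1: thread B executes B1 (x = x - 3). Shared: x=1 y=4. PCs: A@0 B@1
Step 2: thread B executes B2 (y = x). Shared: x=1 y=1. PCs: A@0 B@2
Step 3: thread A executes A1 (x = y). Shared: x=1 y=1. PCs: A@1 B@2
Step 4: thread A executes A2 (y = y - 1). Shared: x=1 y=0. PCs: A@2 B@2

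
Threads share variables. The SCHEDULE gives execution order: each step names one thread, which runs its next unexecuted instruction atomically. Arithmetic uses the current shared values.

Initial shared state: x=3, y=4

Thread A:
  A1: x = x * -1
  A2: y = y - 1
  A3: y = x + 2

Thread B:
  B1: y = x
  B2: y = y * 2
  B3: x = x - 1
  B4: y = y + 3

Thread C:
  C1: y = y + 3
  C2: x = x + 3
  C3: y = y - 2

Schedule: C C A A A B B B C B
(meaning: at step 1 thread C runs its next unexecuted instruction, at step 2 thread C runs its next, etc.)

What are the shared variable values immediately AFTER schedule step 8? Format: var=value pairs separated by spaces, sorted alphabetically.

Step 1: thread C executes C1 (y = y + 3). Shared: x=3 y=7. PCs: A@0 B@0 C@1
Step 2: thread C executes C2 (x = x + 3). Shared: x=6 y=7. PCs: A@0 B@0 C@2
Step 3: thread A executes A1 (x = x * -1). Shared: x=-6 y=7. PCs: A@1 B@0 C@2
Step 4: thread A executes A2 (y = y - 1). Shared: x=-6 y=6. PCs: A@2 B@0 C@2
Step 5: thread A executes A3 (y = x + 2). Shared: x=-6 y=-4. PCs: A@3 B@0 C@2
Step 6: thread B executes B1 (y = x). Shared: x=-6 y=-6. PCs: A@3 B@1 C@2
Step 7: thread B executes B2 (y = y * 2). Shared: x=-6 y=-12. PCs: A@3 B@2 C@2
Step 8: thread B executes B3 (x = x - 1). Shared: x=-7 y=-12. PCs: A@3 B@3 C@2

Answer: x=-7 y=-12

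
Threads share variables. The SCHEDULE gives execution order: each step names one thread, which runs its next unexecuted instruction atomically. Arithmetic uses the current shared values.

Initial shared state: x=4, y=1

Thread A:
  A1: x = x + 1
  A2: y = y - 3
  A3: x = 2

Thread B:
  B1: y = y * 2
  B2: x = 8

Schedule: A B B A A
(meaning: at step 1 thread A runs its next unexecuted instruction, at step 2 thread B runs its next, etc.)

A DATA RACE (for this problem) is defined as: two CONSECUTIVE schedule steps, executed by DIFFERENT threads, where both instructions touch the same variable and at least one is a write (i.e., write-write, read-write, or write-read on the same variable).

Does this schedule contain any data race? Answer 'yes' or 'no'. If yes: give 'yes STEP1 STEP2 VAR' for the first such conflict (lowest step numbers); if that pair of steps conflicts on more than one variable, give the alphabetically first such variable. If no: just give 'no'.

Steps 1,2: A(r=x,w=x) vs B(r=y,w=y). No conflict.
Steps 2,3: same thread (B). No race.
Steps 3,4: B(r=-,w=x) vs A(r=y,w=y). No conflict.
Steps 4,5: same thread (A). No race.

Answer: no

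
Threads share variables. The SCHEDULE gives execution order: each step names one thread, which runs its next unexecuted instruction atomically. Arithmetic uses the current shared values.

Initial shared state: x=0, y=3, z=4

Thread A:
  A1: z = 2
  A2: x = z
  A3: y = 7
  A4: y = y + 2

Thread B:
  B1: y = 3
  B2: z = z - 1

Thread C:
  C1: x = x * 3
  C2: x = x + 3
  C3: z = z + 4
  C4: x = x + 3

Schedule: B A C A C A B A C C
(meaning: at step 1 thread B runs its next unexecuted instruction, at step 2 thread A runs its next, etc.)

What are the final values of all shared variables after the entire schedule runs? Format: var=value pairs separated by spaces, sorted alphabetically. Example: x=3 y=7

Step 1: thread B executes B1 (y = 3). Shared: x=0 y=3 z=4. PCs: A@0 B@1 C@0
Step 2: thread A executes A1 (z = 2). Shared: x=0 y=3 z=2. PCs: A@1 B@1 C@0
Step 3: thread C executes C1 (x = x * 3). Shared: x=0 y=3 z=2. PCs: A@1 B@1 C@1
Step 4: thread A executes A2 (x = z). Shared: x=2 y=3 z=2. PCs: A@2 B@1 C@1
Step 5: thread C executes C2 (x = x + 3). Shared: x=5 y=3 z=2. PCs: A@2 B@1 C@2
Step 6: thread A executes A3 (y = 7). Shared: x=5 y=7 z=2. PCs: A@3 B@1 C@2
Step 7: thread B executes B2 (z = z - 1). Shared: x=5 y=7 z=1. PCs: A@3 B@2 C@2
Step 8: thread A executes A4 (y = y + 2). Shared: x=5 y=9 z=1. PCs: A@4 B@2 C@2
Step 9: thread C executes C3 (z = z + 4). Shared: x=5 y=9 z=5. PCs: A@4 B@2 C@3
Step 10: thread C executes C4 (x = x + 3). Shared: x=8 y=9 z=5. PCs: A@4 B@2 C@4

Answer: x=8 y=9 z=5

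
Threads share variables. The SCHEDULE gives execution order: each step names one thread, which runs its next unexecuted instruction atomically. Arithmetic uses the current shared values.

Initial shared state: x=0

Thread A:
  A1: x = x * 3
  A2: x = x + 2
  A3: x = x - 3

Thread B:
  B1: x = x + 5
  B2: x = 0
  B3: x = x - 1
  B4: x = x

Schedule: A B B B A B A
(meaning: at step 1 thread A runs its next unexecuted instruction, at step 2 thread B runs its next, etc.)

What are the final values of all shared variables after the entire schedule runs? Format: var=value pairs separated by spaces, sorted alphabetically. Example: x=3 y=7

Step 1: thread A executes A1 (x = x * 3). Shared: x=0. PCs: A@1 B@0
Step 2: thread B executes B1 (x = x + 5). Shared: x=5. PCs: A@1 B@1
Step 3: thread B executes B2 (x = 0). Shared: x=0. PCs: A@1 B@2
Step 4: thread B executes B3 (x = x - 1). Shared: x=-1. PCs: A@1 B@3
Step 5: thread A executes A2 (x = x + 2). Shared: x=1. PCs: A@2 B@3
Step 6: thread B executes B4 (x = x). Shared: x=1. PCs: A@2 B@4
Step 7: thread A executes A3 (x = x - 3). Shared: x=-2. PCs: A@3 B@4

Answer: x=-2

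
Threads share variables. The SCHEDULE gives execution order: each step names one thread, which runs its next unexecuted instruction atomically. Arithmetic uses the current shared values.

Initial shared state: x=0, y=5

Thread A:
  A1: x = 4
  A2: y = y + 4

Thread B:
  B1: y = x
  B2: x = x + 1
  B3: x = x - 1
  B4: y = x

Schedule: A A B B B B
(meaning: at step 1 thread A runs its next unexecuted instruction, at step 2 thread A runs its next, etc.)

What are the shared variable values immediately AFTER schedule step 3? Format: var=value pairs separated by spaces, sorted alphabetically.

Answer: x=4 y=4

Derivation:
Step 1: thread A executes A1 (x = 4). Shared: x=4 y=5. PCs: A@1 B@0
Step 2: thread A executes A2 (y = y + 4). Shared: x=4 y=9. PCs: A@2 B@0
Step 3: thread B executes B1 (y = x). Shared: x=4 y=4. PCs: A@2 B@1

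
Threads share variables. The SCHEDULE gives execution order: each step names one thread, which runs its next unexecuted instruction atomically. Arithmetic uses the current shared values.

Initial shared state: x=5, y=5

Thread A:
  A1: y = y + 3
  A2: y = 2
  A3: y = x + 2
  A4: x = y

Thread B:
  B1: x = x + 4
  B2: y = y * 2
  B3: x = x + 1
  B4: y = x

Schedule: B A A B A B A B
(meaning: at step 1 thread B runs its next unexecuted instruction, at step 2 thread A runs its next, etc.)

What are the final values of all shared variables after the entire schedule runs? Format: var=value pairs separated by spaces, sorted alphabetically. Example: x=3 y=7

Answer: x=11 y=11

Derivation:
Step 1: thread B executes B1 (x = x + 4). Shared: x=9 y=5. PCs: A@0 B@1
Step 2: thread A executes A1 (y = y + 3). Shared: x=9 y=8. PCs: A@1 B@1
Step 3: thread A executes A2 (y = 2). Shared: x=9 y=2. PCs: A@2 B@1
Step 4: thread B executes B2 (y = y * 2). Shared: x=9 y=4. PCs: A@2 B@2
Step 5: thread A executes A3 (y = x + 2). Shared: x=9 y=11. PCs: A@3 B@2
Step 6: thread B executes B3 (x = x + 1). Shared: x=10 y=11. PCs: A@3 B@3
Step 7: thread A executes A4 (x = y). Shared: x=11 y=11. PCs: A@4 B@3
Step 8: thread B executes B4 (y = x). Shared: x=11 y=11. PCs: A@4 B@4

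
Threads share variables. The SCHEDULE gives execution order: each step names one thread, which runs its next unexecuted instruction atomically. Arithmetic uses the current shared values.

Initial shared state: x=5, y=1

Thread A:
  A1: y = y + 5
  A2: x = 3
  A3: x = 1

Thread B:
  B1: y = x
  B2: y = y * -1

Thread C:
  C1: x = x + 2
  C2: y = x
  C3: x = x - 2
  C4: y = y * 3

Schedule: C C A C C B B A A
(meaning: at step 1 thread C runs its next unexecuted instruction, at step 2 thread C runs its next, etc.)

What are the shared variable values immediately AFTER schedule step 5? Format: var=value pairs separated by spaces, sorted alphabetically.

Step 1: thread C executes C1 (x = x + 2). Shared: x=7 y=1. PCs: A@0 B@0 C@1
Step 2: thread C executes C2 (y = x). Shared: x=7 y=7. PCs: A@0 B@0 C@2
Step 3: thread A executes A1 (y = y + 5). Shared: x=7 y=12. PCs: A@1 B@0 C@2
Step 4: thread C executes C3 (x = x - 2). Shared: x=5 y=12. PCs: A@1 B@0 C@3
Step 5: thread C executes C4 (y = y * 3). Shared: x=5 y=36. PCs: A@1 B@0 C@4

Answer: x=5 y=36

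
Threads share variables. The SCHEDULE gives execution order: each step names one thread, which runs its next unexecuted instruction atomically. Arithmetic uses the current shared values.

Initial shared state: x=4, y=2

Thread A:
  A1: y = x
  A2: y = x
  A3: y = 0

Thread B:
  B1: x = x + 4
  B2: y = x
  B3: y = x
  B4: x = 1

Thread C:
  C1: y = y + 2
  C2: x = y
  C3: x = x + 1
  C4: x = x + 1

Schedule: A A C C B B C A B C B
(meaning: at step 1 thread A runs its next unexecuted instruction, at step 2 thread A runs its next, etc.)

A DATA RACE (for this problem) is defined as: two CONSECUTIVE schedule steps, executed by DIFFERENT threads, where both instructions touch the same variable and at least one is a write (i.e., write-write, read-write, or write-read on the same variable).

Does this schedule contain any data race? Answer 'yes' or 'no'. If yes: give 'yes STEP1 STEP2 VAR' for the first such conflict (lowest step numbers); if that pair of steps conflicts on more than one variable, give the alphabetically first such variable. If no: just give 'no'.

Steps 1,2: same thread (A). No race.
Steps 2,3: A(y = x) vs C(y = y + 2). RACE on y (W-W).
Steps 3,4: same thread (C). No race.
Steps 4,5: C(x = y) vs B(x = x + 4). RACE on x (W-W).
Steps 5,6: same thread (B). No race.
Steps 6,7: B(y = x) vs C(x = x + 1). RACE on x (R-W).
Steps 7,8: C(r=x,w=x) vs A(r=-,w=y). No conflict.
Steps 8,9: A(y = 0) vs B(y = x). RACE on y (W-W).
Steps 9,10: B(y = x) vs C(x = x + 1). RACE on x (R-W).
Steps 10,11: C(x = x + 1) vs B(x = 1). RACE on x (W-W).
First conflict at steps 2,3.

Answer: yes 2 3 y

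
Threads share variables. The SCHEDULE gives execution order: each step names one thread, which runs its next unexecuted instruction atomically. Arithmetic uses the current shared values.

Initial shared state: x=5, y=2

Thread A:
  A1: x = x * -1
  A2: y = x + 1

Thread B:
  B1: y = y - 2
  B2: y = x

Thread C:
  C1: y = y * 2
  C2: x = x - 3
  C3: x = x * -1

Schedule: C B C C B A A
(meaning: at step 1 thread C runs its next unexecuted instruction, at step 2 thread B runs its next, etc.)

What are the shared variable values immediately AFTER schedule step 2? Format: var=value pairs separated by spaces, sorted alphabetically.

Answer: x=5 y=2

Derivation:
Step 1: thread C executes C1 (y = y * 2). Shared: x=5 y=4. PCs: A@0 B@0 C@1
Step 2: thread B executes B1 (y = y - 2). Shared: x=5 y=2. PCs: A@0 B@1 C@1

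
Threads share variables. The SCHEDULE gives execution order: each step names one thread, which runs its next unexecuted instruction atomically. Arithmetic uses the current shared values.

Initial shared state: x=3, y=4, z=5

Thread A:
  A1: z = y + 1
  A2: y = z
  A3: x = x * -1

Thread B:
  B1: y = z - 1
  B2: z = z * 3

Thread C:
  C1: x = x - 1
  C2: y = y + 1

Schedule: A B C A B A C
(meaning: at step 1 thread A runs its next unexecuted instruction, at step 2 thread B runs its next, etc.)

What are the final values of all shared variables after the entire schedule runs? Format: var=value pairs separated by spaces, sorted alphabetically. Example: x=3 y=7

Answer: x=-2 y=6 z=15

Derivation:
Step 1: thread A executes A1 (z = y + 1). Shared: x=3 y=4 z=5. PCs: A@1 B@0 C@0
Step 2: thread B executes B1 (y = z - 1). Shared: x=3 y=4 z=5. PCs: A@1 B@1 C@0
Step 3: thread C executes C1 (x = x - 1). Shared: x=2 y=4 z=5. PCs: A@1 B@1 C@1
Step 4: thread A executes A2 (y = z). Shared: x=2 y=5 z=5. PCs: A@2 B@1 C@1
Step 5: thread B executes B2 (z = z * 3). Shared: x=2 y=5 z=15. PCs: A@2 B@2 C@1
Step 6: thread A executes A3 (x = x * -1). Shared: x=-2 y=5 z=15. PCs: A@3 B@2 C@1
Step 7: thread C executes C2 (y = y + 1). Shared: x=-2 y=6 z=15. PCs: A@3 B@2 C@2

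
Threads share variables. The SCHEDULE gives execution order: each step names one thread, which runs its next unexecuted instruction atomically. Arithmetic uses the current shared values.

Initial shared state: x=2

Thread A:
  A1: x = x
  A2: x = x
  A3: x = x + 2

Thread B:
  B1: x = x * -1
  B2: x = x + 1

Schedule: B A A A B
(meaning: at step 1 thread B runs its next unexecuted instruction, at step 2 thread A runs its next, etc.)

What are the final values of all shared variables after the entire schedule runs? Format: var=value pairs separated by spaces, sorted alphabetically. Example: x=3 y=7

Answer: x=1

Derivation:
Step 1: thread B executes B1 (x = x * -1). Shared: x=-2. PCs: A@0 B@1
Step 2: thread A executes A1 (x = x). Shared: x=-2. PCs: A@1 B@1
Step 3: thread A executes A2 (x = x). Shared: x=-2. PCs: A@2 B@1
Step 4: thread A executes A3 (x = x + 2). Shared: x=0. PCs: A@3 B@1
Step 5: thread B executes B2 (x = x + 1). Shared: x=1. PCs: A@3 B@2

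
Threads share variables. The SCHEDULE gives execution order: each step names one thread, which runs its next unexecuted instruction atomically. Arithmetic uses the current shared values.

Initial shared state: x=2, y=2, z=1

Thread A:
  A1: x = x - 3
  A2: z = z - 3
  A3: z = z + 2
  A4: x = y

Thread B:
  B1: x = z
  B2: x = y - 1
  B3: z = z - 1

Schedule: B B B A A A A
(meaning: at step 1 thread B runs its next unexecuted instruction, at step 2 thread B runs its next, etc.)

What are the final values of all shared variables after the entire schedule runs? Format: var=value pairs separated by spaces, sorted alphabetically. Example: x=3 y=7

Answer: x=2 y=2 z=-1

Derivation:
Step 1: thread B executes B1 (x = z). Shared: x=1 y=2 z=1. PCs: A@0 B@1
Step 2: thread B executes B2 (x = y - 1). Shared: x=1 y=2 z=1. PCs: A@0 B@2
Step 3: thread B executes B3 (z = z - 1). Shared: x=1 y=2 z=0. PCs: A@0 B@3
Step 4: thread A executes A1 (x = x - 3). Shared: x=-2 y=2 z=0. PCs: A@1 B@3
Step 5: thread A executes A2 (z = z - 3). Shared: x=-2 y=2 z=-3. PCs: A@2 B@3
Step 6: thread A executes A3 (z = z + 2). Shared: x=-2 y=2 z=-1. PCs: A@3 B@3
Step 7: thread A executes A4 (x = y). Shared: x=2 y=2 z=-1. PCs: A@4 B@3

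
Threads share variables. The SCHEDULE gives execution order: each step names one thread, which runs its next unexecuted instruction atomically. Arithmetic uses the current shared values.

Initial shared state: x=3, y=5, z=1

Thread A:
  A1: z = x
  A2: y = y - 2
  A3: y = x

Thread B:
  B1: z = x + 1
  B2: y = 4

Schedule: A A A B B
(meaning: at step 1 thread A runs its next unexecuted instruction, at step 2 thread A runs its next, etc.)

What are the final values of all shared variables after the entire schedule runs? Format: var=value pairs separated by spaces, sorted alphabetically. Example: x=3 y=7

Answer: x=3 y=4 z=4

Derivation:
Step 1: thread A executes A1 (z = x). Shared: x=3 y=5 z=3. PCs: A@1 B@0
Step 2: thread A executes A2 (y = y - 2). Shared: x=3 y=3 z=3. PCs: A@2 B@0
Step 3: thread A executes A3 (y = x). Shared: x=3 y=3 z=3. PCs: A@3 B@0
Step 4: thread B executes B1 (z = x + 1). Shared: x=3 y=3 z=4. PCs: A@3 B@1
Step 5: thread B executes B2 (y = 4). Shared: x=3 y=4 z=4. PCs: A@3 B@2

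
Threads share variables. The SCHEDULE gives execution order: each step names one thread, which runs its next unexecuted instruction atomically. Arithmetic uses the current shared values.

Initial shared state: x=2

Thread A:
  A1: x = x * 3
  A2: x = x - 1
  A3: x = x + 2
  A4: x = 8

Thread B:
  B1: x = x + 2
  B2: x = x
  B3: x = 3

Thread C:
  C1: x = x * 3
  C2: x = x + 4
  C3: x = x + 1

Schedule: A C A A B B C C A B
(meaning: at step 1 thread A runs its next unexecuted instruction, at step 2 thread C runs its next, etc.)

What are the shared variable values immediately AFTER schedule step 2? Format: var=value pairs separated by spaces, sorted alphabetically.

Answer: x=18

Derivation:
Step 1: thread A executes A1 (x = x * 3). Shared: x=6. PCs: A@1 B@0 C@0
Step 2: thread C executes C1 (x = x * 3). Shared: x=18. PCs: A@1 B@0 C@1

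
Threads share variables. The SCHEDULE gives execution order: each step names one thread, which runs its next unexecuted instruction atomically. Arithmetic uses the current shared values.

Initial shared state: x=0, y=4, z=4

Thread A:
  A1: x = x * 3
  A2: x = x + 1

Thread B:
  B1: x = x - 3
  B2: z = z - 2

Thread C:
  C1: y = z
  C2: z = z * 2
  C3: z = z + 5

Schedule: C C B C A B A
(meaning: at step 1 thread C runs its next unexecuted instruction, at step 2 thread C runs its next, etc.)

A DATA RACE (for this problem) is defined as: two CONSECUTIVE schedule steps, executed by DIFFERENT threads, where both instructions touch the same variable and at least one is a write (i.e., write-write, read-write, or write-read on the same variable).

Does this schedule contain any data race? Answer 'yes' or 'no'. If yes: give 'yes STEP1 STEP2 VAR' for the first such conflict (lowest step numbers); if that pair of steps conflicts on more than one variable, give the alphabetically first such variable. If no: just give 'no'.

Answer: no

Derivation:
Steps 1,2: same thread (C). No race.
Steps 2,3: C(r=z,w=z) vs B(r=x,w=x). No conflict.
Steps 3,4: B(r=x,w=x) vs C(r=z,w=z). No conflict.
Steps 4,5: C(r=z,w=z) vs A(r=x,w=x). No conflict.
Steps 5,6: A(r=x,w=x) vs B(r=z,w=z). No conflict.
Steps 6,7: B(r=z,w=z) vs A(r=x,w=x). No conflict.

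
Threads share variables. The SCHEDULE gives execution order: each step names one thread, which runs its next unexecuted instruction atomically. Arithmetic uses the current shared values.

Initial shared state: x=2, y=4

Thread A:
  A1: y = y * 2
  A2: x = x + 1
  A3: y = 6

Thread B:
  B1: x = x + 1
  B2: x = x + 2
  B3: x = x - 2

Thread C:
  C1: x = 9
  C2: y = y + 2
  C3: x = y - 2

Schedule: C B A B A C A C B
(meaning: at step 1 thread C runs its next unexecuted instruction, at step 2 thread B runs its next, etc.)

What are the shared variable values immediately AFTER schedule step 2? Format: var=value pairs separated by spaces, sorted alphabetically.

Step 1: thread C executes C1 (x = 9). Shared: x=9 y=4. PCs: A@0 B@0 C@1
Step 2: thread B executes B1 (x = x + 1). Shared: x=10 y=4. PCs: A@0 B@1 C@1

Answer: x=10 y=4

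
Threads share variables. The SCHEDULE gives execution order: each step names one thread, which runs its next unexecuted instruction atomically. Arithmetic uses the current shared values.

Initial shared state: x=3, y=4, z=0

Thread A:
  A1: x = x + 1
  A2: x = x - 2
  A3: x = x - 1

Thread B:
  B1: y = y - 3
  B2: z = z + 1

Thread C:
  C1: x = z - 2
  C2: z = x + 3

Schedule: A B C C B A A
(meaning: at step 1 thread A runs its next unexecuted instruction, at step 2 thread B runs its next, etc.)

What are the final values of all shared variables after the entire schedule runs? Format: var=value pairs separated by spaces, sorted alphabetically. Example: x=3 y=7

Step 1: thread A executes A1 (x = x + 1). Shared: x=4 y=4 z=0. PCs: A@1 B@0 C@0
Step 2: thread B executes B1 (y = y - 3). Shared: x=4 y=1 z=0. PCs: A@1 B@1 C@0
Step 3: thread C executes C1 (x = z - 2). Shared: x=-2 y=1 z=0. PCs: A@1 B@1 C@1
Step 4: thread C executes C2 (z = x + 3). Shared: x=-2 y=1 z=1. PCs: A@1 B@1 C@2
Step 5: thread B executes B2 (z = z + 1). Shared: x=-2 y=1 z=2. PCs: A@1 B@2 C@2
Step 6: thread A executes A2 (x = x - 2). Shared: x=-4 y=1 z=2. PCs: A@2 B@2 C@2
Step 7: thread A executes A3 (x = x - 1). Shared: x=-5 y=1 z=2. PCs: A@3 B@2 C@2

Answer: x=-5 y=1 z=2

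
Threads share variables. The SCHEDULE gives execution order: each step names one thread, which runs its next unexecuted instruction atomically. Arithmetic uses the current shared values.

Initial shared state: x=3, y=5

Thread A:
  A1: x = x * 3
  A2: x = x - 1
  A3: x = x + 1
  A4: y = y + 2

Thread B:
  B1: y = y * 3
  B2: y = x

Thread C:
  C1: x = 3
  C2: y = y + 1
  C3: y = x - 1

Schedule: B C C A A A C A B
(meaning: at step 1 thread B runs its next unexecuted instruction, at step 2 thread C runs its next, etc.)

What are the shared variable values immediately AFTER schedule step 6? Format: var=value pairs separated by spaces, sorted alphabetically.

Step 1: thread B executes B1 (y = y * 3). Shared: x=3 y=15. PCs: A@0 B@1 C@0
Step 2: thread C executes C1 (x = 3). Shared: x=3 y=15. PCs: A@0 B@1 C@1
Step 3: thread C executes C2 (y = y + 1). Shared: x=3 y=16. PCs: A@0 B@1 C@2
Step 4: thread A executes A1 (x = x * 3). Shared: x=9 y=16. PCs: A@1 B@1 C@2
Step 5: thread A executes A2 (x = x - 1). Shared: x=8 y=16. PCs: A@2 B@1 C@2
Step 6: thread A executes A3 (x = x + 1). Shared: x=9 y=16. PCs: A@3 B@1 C@2

Answer: x=9 y=16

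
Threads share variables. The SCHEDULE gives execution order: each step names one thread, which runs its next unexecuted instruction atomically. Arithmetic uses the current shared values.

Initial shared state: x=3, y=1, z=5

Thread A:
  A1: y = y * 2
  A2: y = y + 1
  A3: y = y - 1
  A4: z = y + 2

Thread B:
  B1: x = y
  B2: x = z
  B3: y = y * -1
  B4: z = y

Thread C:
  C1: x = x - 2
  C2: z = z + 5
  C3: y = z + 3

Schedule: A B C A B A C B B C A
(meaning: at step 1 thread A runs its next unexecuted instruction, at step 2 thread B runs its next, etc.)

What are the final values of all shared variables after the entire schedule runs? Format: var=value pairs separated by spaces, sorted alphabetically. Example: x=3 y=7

Step 1: thread A executes A1 (y = y * 2). Shared: x=3 y=2 z=5. PCs: A@1 B@0 C@0
Step 2: thread B executes B1 (x = y). Shared: x=2 y=2 z=5. PCs: A@1 B@1 C@0
Step 3: thread C executes C1 (x = x - 2). Shared: x=0 y=2 z=5. PCs: A@1 B@1 C@1
Step 4: thread A executes A2 (y = y + 1). Shared: x=0 y=3 z=5. PCs: A@2 B@1 C@1
Step 5: thread B executes B2 (x = z). Shared: x=5 y=3 z=5. PCs: A@2 B@2 C@1
Step 6: thread A executes A3 (y = y - 1). Shared: x=5 y=2 z=5. PCs: A@3 B@2 C@1
Step 7: thread C executes C2 (z = z + 5). Shared: x=5 y=2 z=10. PCs: A@3 B@2 C@2
Step 8: thread B executes B3 (y = y * -1). Shared: x=5 y=-2 z=10. PCs: A@3 B@3 C@2
Step 9: thread B executes B4 (z = y). Shared: x=5 y=-2 z=-2. PCs: A@3 B@4 C@2
Step 10: thread C executes C3 (y = z + 3). Shared: x=5 y=1 z=-2. PCs: A@3 B@4 C@3
Step 11: thread A executes A4 (z = y + 2). Shared: x=5 y=1 z=3. PCs: A@4 B@4 C@3

Answer: x=5 y=1 z=3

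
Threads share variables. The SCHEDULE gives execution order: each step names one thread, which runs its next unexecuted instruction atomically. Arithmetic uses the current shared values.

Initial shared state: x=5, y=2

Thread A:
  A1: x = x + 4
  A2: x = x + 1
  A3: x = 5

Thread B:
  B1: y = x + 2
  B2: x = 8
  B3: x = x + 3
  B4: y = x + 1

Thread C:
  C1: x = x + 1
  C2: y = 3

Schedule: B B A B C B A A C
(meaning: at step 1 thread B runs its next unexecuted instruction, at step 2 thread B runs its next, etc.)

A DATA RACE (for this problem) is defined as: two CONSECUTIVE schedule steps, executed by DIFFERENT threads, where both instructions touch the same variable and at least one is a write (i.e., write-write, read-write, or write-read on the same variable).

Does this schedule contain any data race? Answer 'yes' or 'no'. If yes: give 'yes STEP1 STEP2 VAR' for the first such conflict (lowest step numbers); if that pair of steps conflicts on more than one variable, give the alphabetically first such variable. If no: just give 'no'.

Steps 1,2: same thread (B). No race.
Steps 2,3: B(x = 8) vs A(x = x + 4). RACE on x (W-W).
Steps 3,4: A(x = x + 4) vs B(x = x + 3). RACE on x (W-W).
Steps 4,5: B(x = x + 3) vs C(x = x + 1). RACE on x (W-W).
Steps 5,6: C(x = x + 1) vs B(y = x + 1). RACE on x (W-R).
Steps 6,7: B(y = x + 1) vs A(x = x + 1). RACE on x (R-W).
Steps 7,8: same thread (A). No race.
Steps 8,9: A(r=-,w=x) vs C(r=-,w=y). No conflict.
First conflict at steps 2,3.

Answer: yes 2 3 x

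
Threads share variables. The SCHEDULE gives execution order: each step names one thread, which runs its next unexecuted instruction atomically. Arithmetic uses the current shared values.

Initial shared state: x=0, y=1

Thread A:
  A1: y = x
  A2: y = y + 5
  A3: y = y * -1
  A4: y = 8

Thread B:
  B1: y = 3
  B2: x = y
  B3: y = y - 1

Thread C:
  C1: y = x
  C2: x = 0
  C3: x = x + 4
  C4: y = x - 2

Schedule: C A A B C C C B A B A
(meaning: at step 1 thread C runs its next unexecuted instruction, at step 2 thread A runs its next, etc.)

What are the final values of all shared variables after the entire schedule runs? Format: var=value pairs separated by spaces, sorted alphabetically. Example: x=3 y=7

Answer: x=2 y=8

Derivation:
Step 1: thread C executes C1 (y = x). Shared: x=0 y=0. PCs: A@0 B@0 C@1
Step 2: thread A executes A1 (y = x). Shared: x=0 y=0. PCs: A@1 B@0 C@1
Step 3: thread A executes A2 (y = y + 5). Shared: x=0 y=5. PCs: A@2 B@0 C@1
Step 4: thread B executes B1 (y = 3). Shared: x=0 y=3. PCs: A@2 B@1 C@1
Step 5: thread C executes C2 (x = 0). Shared: x=0 y=3. PCs: A@2 B@1 C@2
Step 6: thread C executes C3 (x = x + 4). Shared: x=4 y=3. PCs: A@2 B@1 C@3
Step 7: thread C executes C4 (y = x - 2). Shared: x=4 y=2. PCs: A@2 B@1 C@4
Step 8: thread B executes B2 (x = y). Shared: x=2 y=2. PCs: A@2 B@2 C@4
Step 9: thread A executes A3 (y = y * -1). Shared: x=2 y=-2. PCs: A@3 B@2 C@4
Step 10: thread B executes B3 (y = y - 1). Shared: x=2 y=-3. PCs: A@3 B@3 C@4
Step 11: thread A executes A4 (y = 8). Shared: x=2 y=8. PCs: A@4 B@3 C@4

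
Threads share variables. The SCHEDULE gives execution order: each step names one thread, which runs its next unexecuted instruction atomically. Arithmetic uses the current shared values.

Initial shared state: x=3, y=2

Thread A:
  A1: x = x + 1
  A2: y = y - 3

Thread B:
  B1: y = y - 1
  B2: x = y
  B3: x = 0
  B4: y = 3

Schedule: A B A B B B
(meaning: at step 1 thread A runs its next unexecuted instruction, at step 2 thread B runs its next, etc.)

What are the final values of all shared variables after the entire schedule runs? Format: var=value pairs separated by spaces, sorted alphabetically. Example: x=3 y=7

Step 1: thread A executes A1 (x = x + 1). Shared: x=4 y=2. PCs: A@1 B@0
Step 2: thread B executes B1 (y = y - 1). Shared: x=4 y=1. PCs: A@1 B@1
Step 3: thread A executes A2 (y = y - 3). Shared: x=4 y=-2. PCs: A@2 B@1
Step 4: thread B executes B2 (x = y). Shared: x=-2 y=-2. PCs: A@2 B@2
Step 5: thread B executes B3 (x = 0). Shared: x=0 y=-2. PCs: A@2 B@3
Step 6: thread B executes B4 (y = 3). Shared: x=0 y=3. PCs: A@2 B@4

Answer: x=0 y=3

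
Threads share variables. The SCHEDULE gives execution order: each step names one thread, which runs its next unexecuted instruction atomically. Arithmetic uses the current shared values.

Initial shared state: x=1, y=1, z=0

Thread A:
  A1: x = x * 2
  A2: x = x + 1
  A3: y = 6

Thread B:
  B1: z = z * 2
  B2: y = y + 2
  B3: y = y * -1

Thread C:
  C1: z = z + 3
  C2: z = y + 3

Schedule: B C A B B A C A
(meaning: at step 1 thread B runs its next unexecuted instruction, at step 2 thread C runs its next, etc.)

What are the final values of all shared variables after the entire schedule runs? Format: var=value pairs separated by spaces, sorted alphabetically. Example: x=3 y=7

Step 1: thread B executes B1 (z = z * 2). Shared: x=1 y=1 z=0. PCs: A@0 B@1 C@0
Step 2: thread C executes C1 (z = z + 3). Shared: x=1 y=1 z=3. PCs: A@0 B@1 C@1
Step 3: thread A executes A1 (x = x * 2). Shared: x=2 y=1 z=3. PCs: A@1 B@1 C@1
Step 4: thread B executes B2 (y = y + 2). Shared: x=2 y=3 z=3. PCs: A@1 B@2 C@1
Step 5: thread B executes B3 (y = y * -1). Shared: x=2 y=-3 z=3. PCs: A@1 B@3 C@1
Step 6: thread A executes A2 (x = x + 1). Shared: x=3 y=-3 z=3. PCs: A@2 B@3 C@1
Step 7: thread C executes C2 (z = y + 3). Shared: x=3 y=-3 z=0. PCs: A@2 B@3 C@2
Step 8: thread A executes A3 (y = 6). Shared: x=3 y=6 z=0. PCs: A@3 B@3 C@2

Answer: x=3 y=6 z=0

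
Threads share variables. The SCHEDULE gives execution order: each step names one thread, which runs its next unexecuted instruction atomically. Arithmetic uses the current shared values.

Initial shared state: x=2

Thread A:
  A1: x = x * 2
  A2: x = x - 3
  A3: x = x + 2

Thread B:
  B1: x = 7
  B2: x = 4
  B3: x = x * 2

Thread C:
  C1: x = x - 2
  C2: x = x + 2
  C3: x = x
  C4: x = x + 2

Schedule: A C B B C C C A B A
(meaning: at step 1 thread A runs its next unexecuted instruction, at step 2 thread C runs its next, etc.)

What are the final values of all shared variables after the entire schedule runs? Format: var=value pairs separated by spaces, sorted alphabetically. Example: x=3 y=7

Answer: x=12

Derivation:
Step 1: thread A executes A1 (x = x * 2). Shared: x=4. PCs: A@1 B@0 C@0
Step 2: thread C executes C1 (x = x - 2). Shared: x=2. PCs: A@1 B@0 C@1
Step 3: thread B executes B1 (x = 7). Shared: x=7. PCs: A@1 B@1 C@1
Step 4: thread B executes B2 (x = 4). Shared: x=4. PCs: A@1 B@2 C@1
Step 5: thread C executes C2 (x = x + 2). Shared: x=6. PCs: A@1 B@2 C@2
Step 6: thread C executes C3 (x = x). Shared: x=6. PCs: A@1 B@2 C@3
Step 7: thread C executes C4 (x = x + 2). Shared: x=8. PCs: A@1 B@2 C@4
Step 8: thread A executes A2 (x = x - 3). Shared: x=5. PCs: A@2 B@2 C@4
Step 9: thread B executes B3 (x = x * 2). Shared: x=10. PCs: A@2 B@3 C@4
Step 10: thread A executes A3 (x = x + 2). Shared: x=12. PCs: A@3 B@3 C@4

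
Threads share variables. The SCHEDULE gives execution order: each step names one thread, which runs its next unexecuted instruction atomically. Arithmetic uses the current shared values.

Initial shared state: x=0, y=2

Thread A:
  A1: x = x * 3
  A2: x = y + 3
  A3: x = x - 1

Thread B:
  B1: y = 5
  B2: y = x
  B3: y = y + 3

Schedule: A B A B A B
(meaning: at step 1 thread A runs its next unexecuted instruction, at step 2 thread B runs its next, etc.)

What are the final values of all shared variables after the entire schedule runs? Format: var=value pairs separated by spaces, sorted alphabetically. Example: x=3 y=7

Step 1: thread A executes A1 (x = x * 3). Shared: x=0 y=2. PCs: A@1 B@0
Step 2: thread B executes B1 (y = 5). Shared: x=0 y=5. PCs: A@1 B@1
Step 3: thread A executes A2 (x = y + 3). Shared: x=8 y=5. PCs: A@2 B@1
Step 4: thread B executes B2 (y = x). Shared: x=8 y=8. PCs: A@2 B@2
Step 5: thread A executes A3 (x = x - 1). Shared: x=7 y=8. PCs: A@3 B@2
Step 6: thread B executes B3 (y = y + 3). Shared: x=7 y=11. PCs: A@3 B@3

Answer: x=7 y=11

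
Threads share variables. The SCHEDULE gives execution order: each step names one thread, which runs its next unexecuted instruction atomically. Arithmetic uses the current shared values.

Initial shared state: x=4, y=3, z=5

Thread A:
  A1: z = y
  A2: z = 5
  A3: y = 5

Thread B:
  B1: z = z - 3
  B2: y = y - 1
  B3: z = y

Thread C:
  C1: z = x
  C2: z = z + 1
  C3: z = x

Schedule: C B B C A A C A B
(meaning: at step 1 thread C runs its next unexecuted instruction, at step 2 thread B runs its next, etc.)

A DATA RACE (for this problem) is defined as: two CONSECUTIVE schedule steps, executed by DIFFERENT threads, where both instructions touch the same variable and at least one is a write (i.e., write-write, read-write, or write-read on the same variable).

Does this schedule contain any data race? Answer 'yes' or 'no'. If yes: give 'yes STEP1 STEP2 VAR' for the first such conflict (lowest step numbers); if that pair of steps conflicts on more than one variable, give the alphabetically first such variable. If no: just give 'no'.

Answer: yes 1 2 z

Derivation:
Steps 1,2: C(z = x) vs B(z = z - 3). RACE on z (W-W).
Steps 2,3: same thread (B). No race.
Steps 3,4: B(r=y,w=y) vs C(r=z,w=z). No conflict.
Steps 4,5: C(z = z + 1) vs A(z = y). RACE on z (W-W).
Steps 5,6: same thread (A). No race.
Steps 6,7: A(z = 5) vs C(z = x). RACE on z (W-W).
Steps 7,8: C(r=x,w=z) vs A(r=-,w=y). No conflict.
Steps 8,9: A(y = 5) vs B(z = y). RACE on y (W-R).
First conflict at steps 1,2.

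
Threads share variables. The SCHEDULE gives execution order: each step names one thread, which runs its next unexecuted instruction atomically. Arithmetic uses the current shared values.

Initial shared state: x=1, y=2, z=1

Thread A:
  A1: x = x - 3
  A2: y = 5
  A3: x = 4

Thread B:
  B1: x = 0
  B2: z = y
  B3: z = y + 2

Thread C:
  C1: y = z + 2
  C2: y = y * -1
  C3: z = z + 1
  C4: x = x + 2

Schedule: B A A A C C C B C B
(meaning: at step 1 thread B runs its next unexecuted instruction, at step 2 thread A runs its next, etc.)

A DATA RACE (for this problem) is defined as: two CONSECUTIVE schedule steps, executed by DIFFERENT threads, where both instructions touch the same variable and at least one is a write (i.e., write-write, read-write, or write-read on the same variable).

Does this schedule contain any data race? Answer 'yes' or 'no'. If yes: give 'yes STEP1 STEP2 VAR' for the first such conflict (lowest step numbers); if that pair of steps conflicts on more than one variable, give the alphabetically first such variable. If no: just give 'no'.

Steps 1,2: B(x = 0) vs A(x = x - 3). RACE on x (W-W).
Steps 2,3: same thread (A). No race.
Steps 3,4: same thread (A). No race.
Steps 4,5: A(r=-,w=x) vs C(r=z,w=y). No conflict.
Steps 5,6: same thread (C). No race.
Steps 6,7: same thread (C). No race.
Steps 7,8: C(z = z + 1) vs B(z = y). RACE on z (W-W).
Steps 8,9: B(r=y,w=z) vs C(r=x,w=x). No conflict.
Steps 9,10: C(r=x,w=x) vs B(r=y,w=z). No conflict.
First conflict at steps 1,2.

Answer: yes 1 2 x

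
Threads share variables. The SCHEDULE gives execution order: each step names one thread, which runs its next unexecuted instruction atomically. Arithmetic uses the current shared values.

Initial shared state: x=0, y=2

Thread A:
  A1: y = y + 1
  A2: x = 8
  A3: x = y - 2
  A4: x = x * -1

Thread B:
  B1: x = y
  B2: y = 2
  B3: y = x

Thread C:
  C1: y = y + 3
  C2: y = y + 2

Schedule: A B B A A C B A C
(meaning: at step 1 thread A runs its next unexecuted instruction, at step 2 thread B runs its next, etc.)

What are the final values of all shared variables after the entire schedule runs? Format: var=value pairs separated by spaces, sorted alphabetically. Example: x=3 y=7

Step 1: thread A executes A1 (y = y + 1). Shared: x=0 y=3. PCs: A@1 B@0 C@0
Step 2: thread B executes B1 (x = y). Shared: x=3 y=3. PCs: A@1 B@1 C@0
Step 3: thread B executes B2 (y = 2). Shared: x=3 y=2. PCs: A@1 B@2 C@0
Step 4: thread A executes A2 (x = 8). Shared: x=8 y=2. PCs: A@2 B@2 C@0
Step 5: thread A executes A3 (x = y - 2). Shared: x=0 y=2. PCs: A@3 B@2 C@0
Step 6: thread C executes C1 (y = y + 3). Shared: x=0 y=5. PCs: A@3 B@2 C@1
Step 7: thread B executes B3 (y = x). Shared: x=0 y=0. PCs: A@3 B@3 C@1
Step 8: thread A executes A4 (x = x * -1). Shared: x=0 y=0. PCs: A@4 B@3 C@1
Step 9: thread C executes C2 (y = y + 2). Shared: x=0 y=2. PCs: A@4 B@3 C@2

Answer: x=0 y=2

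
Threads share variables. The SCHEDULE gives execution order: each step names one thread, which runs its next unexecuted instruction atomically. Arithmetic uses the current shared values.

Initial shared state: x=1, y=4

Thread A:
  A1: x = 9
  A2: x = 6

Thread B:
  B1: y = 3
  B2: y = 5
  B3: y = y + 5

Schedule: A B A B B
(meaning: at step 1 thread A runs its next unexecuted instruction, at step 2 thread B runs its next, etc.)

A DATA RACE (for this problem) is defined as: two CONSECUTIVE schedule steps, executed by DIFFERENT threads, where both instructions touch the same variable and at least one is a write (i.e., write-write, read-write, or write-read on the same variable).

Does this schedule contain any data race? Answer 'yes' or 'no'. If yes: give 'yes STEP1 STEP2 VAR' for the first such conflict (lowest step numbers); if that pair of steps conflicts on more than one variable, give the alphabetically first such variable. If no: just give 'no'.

Steps 1,2: A(r=-,w=x) vs B(r=-,w=y). No conflict.
Steps 2,3: B(r=-,w=y) vs A(r=-,w=x). No conflict.
Steps 3,4: A(r=-,w=x) vs B(r=-,w=y). No conflict.
Steps 4,5: same thread (B). No race.

Answer: no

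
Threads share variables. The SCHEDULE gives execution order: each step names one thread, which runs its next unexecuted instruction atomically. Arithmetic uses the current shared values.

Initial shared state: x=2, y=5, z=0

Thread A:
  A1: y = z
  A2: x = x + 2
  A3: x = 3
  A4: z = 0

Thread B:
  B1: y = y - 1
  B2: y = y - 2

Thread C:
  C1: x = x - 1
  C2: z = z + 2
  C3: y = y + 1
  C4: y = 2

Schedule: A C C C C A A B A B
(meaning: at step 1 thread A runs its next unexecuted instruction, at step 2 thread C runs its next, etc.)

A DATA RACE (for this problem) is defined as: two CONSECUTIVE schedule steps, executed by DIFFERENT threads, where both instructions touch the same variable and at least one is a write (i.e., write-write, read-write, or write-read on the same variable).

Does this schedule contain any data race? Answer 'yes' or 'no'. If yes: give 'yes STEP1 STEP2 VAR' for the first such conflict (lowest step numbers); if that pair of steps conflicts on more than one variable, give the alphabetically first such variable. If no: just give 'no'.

Steps 1,2: A(r=z,w=y) vs C(r=x,w=x). No conflict.
Steps 2,3: same thread (C). No race.
Steps 3,4: same thread (C). No race.
Steps 4,5: same thread (C). No race.
Steps 5,6: C(r=-,w=y) vs A(r=x,w=x). No conflict.
Steps 6,7: same thread (A). No race.
Steps 7,8: A(r=-,w=x) vs B(r=y,w=y). No conflict.
Steps 8,9: B(r=y,w=y) vs A(r=-,w=z). No conflict.
Steps 9,10: A(r=-,w=z) vs B(r=y,w=y). No conflict.

Answer: no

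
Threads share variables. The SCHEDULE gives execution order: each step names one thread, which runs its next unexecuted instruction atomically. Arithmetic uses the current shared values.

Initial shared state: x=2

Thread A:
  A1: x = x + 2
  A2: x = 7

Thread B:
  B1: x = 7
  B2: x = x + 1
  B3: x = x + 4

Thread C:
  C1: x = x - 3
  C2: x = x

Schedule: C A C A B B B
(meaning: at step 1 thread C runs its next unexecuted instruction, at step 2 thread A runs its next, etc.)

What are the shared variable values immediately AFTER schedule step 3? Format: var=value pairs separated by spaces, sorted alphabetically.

Answer: x=1

Derivation:
Step 1: thread C executes C1 (x = x - 3). Shared: x=-1. PCs: A@0 B@0 C@1
Step 2: thread A executes A1 (x = x + 2). Shared: x=1. PCs: A@1 B@0 C@1
Step 3: thread C executes C2 (x = x). Shared: x=1. PCs: A@1 B@0 C@2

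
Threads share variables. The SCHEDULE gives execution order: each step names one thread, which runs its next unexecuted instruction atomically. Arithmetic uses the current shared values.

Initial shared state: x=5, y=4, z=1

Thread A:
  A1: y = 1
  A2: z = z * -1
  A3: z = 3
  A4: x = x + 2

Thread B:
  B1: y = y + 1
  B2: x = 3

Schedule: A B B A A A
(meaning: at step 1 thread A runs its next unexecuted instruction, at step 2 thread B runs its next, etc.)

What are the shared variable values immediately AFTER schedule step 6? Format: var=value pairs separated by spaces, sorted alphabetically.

Answer: x=5 y=2 z=3

Derivation:
Step 1: thread A executes A1 (y = 1). Shared: x=5 y=1 z=1. PCs: A@1 B@0
Step 2: thread B executes B1 (y = y + 1). Shared: x=5 y=2 z=1. PCs: A@1 B@1
Step 3: thread B executes B2 (x = 3). Shared: x=3 y=2 z=1. PCs: A@1 B@2
Step 4: thread A executes A2 (z = z * -1). Shared: x=3 y=2 z=-1. PCs: A@2 B@2
Step 5: thread A executes A3 (z = 3). Shared: x=3 y=2 z=3. PCs: A@3 B@2
Step 6: thread A executes A4 (x = x + 2). Shared: x=5 y=2 z=3. PCs: A@4 B@2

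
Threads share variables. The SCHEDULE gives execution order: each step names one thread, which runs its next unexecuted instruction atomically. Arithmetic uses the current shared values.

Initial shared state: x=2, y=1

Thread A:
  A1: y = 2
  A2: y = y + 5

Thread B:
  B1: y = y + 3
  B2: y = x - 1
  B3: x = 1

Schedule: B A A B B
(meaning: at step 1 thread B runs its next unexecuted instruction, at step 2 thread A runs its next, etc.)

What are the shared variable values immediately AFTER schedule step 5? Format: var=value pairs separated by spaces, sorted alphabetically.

Step 1: thread B executes B1 (y = y + 3). Shared: x=2 y=4. PCs: A@0 B@1
Step 2: thread A executes A1 (y = 2). Shared: x=2 y=2. PCs: A@1 B@1
Step 3: thread A executes A2 (y = y + 5). Shared: x=2 y=7. PCs: A@2 B@1
Step 4: thread B executes B2 (y = x - 1). Shared: x=2 y=1. PCs: A@2 B@2
Step 5: thread B executes B3 (x = 1). Shared: x=1 y=1. PCs: A@2 B@3

Answer: x=1 y=1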